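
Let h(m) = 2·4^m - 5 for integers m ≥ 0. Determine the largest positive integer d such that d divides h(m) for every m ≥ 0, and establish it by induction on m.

d = 3

Computing the first values: h(0) = -3 and h(1) = 3; gcd(-3, 3) = 3, so d ≤ 3.
We prove 3 | 2·4^m - 5 for all m ≥ 0 by induction on m.
For the base case m = 0: h(0) = -3 = 3·(-1), so 3 | h(0).
Suppose the result is true for m = k, i.e. 3 | h(k). Then
h(k+1) = 2·4^(k+1) - 5 = 4·(2·4^k - 5) + 15 = 4·h(k) + 15. The first term is divisible by 3 by the inductive hypothesis, and 15 is divisible by 3. Hence 3 | h(k+1).
Hence, by induction on m, the claim holds for every m ≥ 0.
Therefore the largest such d is 3.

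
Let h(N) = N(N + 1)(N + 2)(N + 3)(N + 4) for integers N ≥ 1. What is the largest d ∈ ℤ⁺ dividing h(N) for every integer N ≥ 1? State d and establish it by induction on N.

d = 120

Computing the first values: h(1) = 120 and h(2) = 720; gcd(120, 720) = 120, so d ≤ 120.
We prove 120 | N(N + 1)(N + 2)(N + 3)(N + 4) for all N ≥ 1 by induction on N.
For the base case N = 1: h(1) = 120 = 120·(1), so 120 | h(1).
Inductive step: assume the claim holds for N = p, i.e. 120 | h(p). Then
h(p+1) − h(p) = (p+1)·(p+2)·(p+3)·(p+4)·(p+5) − p·(p+1)·(p+2)·(p+3)·(p+4) = (p+1)·(p+2)·(p+3)·(p+4)·[(p+5) − p] = 5·(p+1)·(p+2)·(p+3)·(p+4). The product of 4 consecutive integers is divisible by (4)! = 24, so h(p+1) − h(p) is divisible by 5·24 = 120. By the inductive hypothesis 120 | h(p), hence 120 | h(p+1).
Hence, by induction on N, the claim holds for every N ≥ 1.
Therefore the largest such d is 120.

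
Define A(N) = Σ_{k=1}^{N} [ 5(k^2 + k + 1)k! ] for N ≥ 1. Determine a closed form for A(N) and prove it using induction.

We claim A(N) = (5N + 5)(N + 1)! - 5 for all N ≥ 1.
When N = 1: A(1) = 15, and the closed form gives 15. They agree.
Suppose the result is true for N = k, so A(k) = (5k + 5)(k + 1)! - 5.
Then A(k+1) = A(k) + (5(k^2 + 3k + 3)(k + 1)!) = ((5k + 5)(k + 1)! - 5) + (5(k^2 + 3k + 3)(k + 1)!).
Simplifying, A(k+1) = (5(k+1) + 5)((k+1) + 1)! - 5,
which is the closed form with N = k+1.
Hence, by induction on N, the claim holds for every N ≥ 1.

A(N) = (5N + 5)(N + 1)! - 5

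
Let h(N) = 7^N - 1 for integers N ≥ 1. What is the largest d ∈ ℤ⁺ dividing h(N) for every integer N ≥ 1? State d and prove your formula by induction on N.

d = 6

Computing the first values: h(1) = 6 and h(2) = 48; gcd(6, 48) = 6, so d ≤ 6.
We prove 6 | 7^N - 1 for all N ≥ 1 by induction on N.
For the base case N = 1: h(1) = 6 = 6·(1), so 6 | h(1).
Inductive step: assume the claim holds for N = i, i.e. 6 | h(i). Then
7^{i+1} − 1^{i+1} = 7·7^i − 1·1^i = 7·(7^i − 1^i) + (6)·1^i. The first term is divisible by 6 by the inductive hypothesis, and the second term (6)·1^i is divisible by 6 since 6 | 6. Hence 6 | h(i+1).
Hence, by induction on N, the claim holds for every N ≥ 1.
Therefore the largest such d is 6.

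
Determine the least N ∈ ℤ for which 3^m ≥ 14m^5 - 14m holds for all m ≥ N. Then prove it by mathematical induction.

At m = 14: 4782969 < 7529340, so the inequality fails and N ≥ 15. We prove 3^m ≥ 14m^5 - 14m for all m ≥ 15.
Base case (m = 15): 3^m = 14348907 and 14m^5 - 14m = 10631040, so 14348907 ≥ 10631040.
For the inductive step, assume it holds for an arbitrary j ≥ 15, so 3^j ≥ 14j^5 - 14j.
Then 3^(j + 1) = 3·(3^j) ≥ 3·(14j^5 - 14j).
Also, for j ≥ 15 we have 3·(14j^5 - 14j) ≥ 14(j+1)^5 - 14(j+1), since 3·(14j^5 - 14j) − (14(j+1)^5 - 14(j+1)) = 28j^5 - 70j^4 - 140j^3 - 140j^2 - 98j, which is nonnegative for all j ≥ 15.
Combining, 3^(j + 1) ≥ 14(j+1)^5 - 14(j+1).
By induction, the statement is established for all m ≥ 15.
Hence the smallest such N is 15.

N = 15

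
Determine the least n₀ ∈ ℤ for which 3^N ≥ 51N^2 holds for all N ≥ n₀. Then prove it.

At N = 7: 2187 < 2499, so the inequality fails and n₀ ≥ 8. We prove 3^N ≥ 51N^2 for all N ≥ 8.
When N = 8: 3^N = 6561 and 51N^2 = 3264, so 6561 ≥ 3264.
For the inductive step, assume it holds for an arbitrary i ≥ 8, so 3^i ≥ 51i^2.
Then 3^(i + 1) = 3·(3^i) ≥ 3·(51i^2).
Also, for i ≥ 8 we have 3·(51i^2) ≥ 51(i+1)^2, since 3 ≥ (1 + 1/i)^2 for all i ≥ 8.
Combining, 3^(i + 1) ≥ 51(i+1)^2.
By the principle of mathematical induction, the result holds for all N ≥ 8.
Hence the smallest such n₀ is 8.

n₀ = 8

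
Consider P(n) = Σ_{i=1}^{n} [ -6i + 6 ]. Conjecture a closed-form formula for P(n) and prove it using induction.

We claim P(n) = -3n(n - 1) for all n ≥ 1.
Base step (n = 1): P(1) = 0, and the closed form gives 0. They agree.
For the inductive step, assume it holds for an arbitrary i ≥ 1, so P(i) = 3i(-i + 1).
Then P(i+1) = P(i) + (-6i) = (3i(-i + 1)) + (-6i).
Simplifying, P(i+1) = -3i(i + 1) = -3(i+1)((i+1) - 1),
which is the closed form with n = i+1.
By induction, the statement is established for all n ≥ 1.

P(n) = -3n(n - 1)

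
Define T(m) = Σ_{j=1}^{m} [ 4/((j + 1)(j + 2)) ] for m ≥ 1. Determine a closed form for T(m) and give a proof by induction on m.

We claim T(m) = 2m/(m + 2) for all m ≥ 1.
When m = 1: T(1) = 2/3, and the closed form gives 2/3. They agree.
Inductive step: assume the claim holds for m = j, so T(j) = 2j/(j + 2).
Then T(j+1) = T(j) + (4/((j + 2)(j + 3))) = (2j/(j + 2)) + (4/((j + 2)(j + 3))).
Simplifying, T(j+1) = 2(j + 1)/(j + 3) = 2(j+1)/((j+1) + 2),
which is the closed form with m = j+1.
This completes the induction.

T(m) = 2m/(m + 2)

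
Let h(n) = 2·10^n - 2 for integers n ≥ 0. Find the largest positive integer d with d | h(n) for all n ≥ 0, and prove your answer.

d = 18

Computing the first values: h(0) = 0 and h(1) = 18; gcd(0, 18) = 18, so d ≤ 18.
We prove 18 | 2·10^n - 2 for all n ≥ 0 by induction on n.
When n = 0: h(0) = 0 = 18·(0), so 18 | h(0).
Inductive step: assume the claim holds for n = r, i.e. 18 | h(r). Then
h(r+1) = 2·10^(r+1) - 2 = 10·(2·10^r - 2) + 18 = 10·h(r) + 18. The first term is divisible by 18 by the inductive hypothesis, and 18 is divisible by 18. Hence 18 | h(r+1).
This completes the induction.
Therefore the largest such d is 18.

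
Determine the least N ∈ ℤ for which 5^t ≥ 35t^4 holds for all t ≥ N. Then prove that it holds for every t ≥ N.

N = 8

At t = 7: 78125 < 84035, so the inequality fails and N ≥ 8. We prove 5^t ≥ 35t^4 for all t ≥ 8.
When t = 8: 5^t = 390625 and 35t^4 = 143360, so 390625 ≥ 143360.
Inductive step: suppose the statement holds for some j ≥ 8, so 5^j ≥ 35j^4.
Then 5^(j + 1) = 5·(5^j) ≥ 5·(35j^4).
Also, for j ≥ 8 we have 5·(35j^4) ≥ 35(j+1)^4, since 5 ≥ (1 + 1/j)^4 for all j ≥ 8.
Combining, 5^(j + 1) ≥ 35(j+1)^4.
This completes the induction.
Hence the smallest such N is 8.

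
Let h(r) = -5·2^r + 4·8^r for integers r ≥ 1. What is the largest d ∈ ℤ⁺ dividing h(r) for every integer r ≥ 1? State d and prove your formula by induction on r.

Computing the first values: h(1) = 22 and h(2) = 236; gcd(22, 236) = 2, so d ≤ 2.
We prove 2 | -5·2^r + 4·8^r for all r ≥ 1 by induction on r.
Base step (r = 1): h(1) = 22 = 2·(11), so 2 | h(1).
For the inductive step, assume it holds for an arbitrary m ≥ 1, i.e. 2 | h(m). Then
h(m+1) − 8·h(m) = (-5·2^(m+1) + 4·8^(m+1)) − 8·(-5·2^m + 4·8^m) = (-5)·2^m·(2 − 8) = (30)·2^m. Since 2 | h(m) by the inductive hypothesis, 2 | 8·h(m); and 2 | 30 since 30 = 2·15. Therefore 2 | h(m+1).
This completes the induction.
Therefore the largest such d is 2.

d = 2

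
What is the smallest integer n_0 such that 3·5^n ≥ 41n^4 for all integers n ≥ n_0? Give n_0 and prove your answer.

n_0 = 7

At n = 6: 46875 < 53136, so the inequality fails and n_0 ≥ 7. We prove 3·5^n ≥ 41n^4 for all n ≥ 7.
When n = 7: 3·5^n = 234375 and 41n^4 = 98441, so 234375 ≥ 98441.
For the inductive step, assume it holds for an arbitrary j ≥ 7, so 3·5^j ≥ 41j^4.
Then 3·5^(j + 1) = 5·(3·5^j) ≥ 5·(41j^4).
Also, for j ≥ 7 we have 5·(41j^4) ≥ 41(j+1)^4, since 5 ≥ (1 + 1/j)^4 for all j ≥ 7.
Combining, 3·5^(j + 1) ≥ 41(j+1)^4.
By the principle of mathematical induction, the result holds for all n ≥ 7.
Hence the smallest such n_0 is 7.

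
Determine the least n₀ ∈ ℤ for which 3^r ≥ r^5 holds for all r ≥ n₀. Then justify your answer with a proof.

At r = 10: 59049 < 100000, so the inequality fails and n₀ ≥ 11. We prove 3^r ≥ r^5 for all r ≥ 11.
Base case (r = 11): 3^r = 177147 and r^5 = 161051, so 177147 ≥ 161051.
Inductive step: suppose the statement holds for some k ≥ 11, so 3^k ≥ k^5.
Then 3^(k + 1) = 3·(3^k) ≥ 3·(k^5).
Also, for k ≥ 11 we have 3·(k^5) ≥ (k+1)^5, since 3 ≥ (1 + 1/k)^5 for all k ≥ 11.
Combining, 3^(k + 1) ≥ (k+1)^5.
By the principle of mathematical induction, the result holds for all r ≥ 11.
Hence the smallest such n₀ is 11.

n₀ = 11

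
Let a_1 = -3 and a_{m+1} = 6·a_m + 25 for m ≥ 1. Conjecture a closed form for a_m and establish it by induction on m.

a_m = 2·6^(m - 1) - 5

Computing the first terms: a_1 = -3, a_2 = 7, a_3 = 67. This suggests a_m = 2·6^(m - 1) - 5.
Base step (m = 1): the formula gives -3 = -3 = a_1.
Inductive step: assume the claim holds for m = i, so a_i = 2·6^(i - 1) - 5.
Then a_{i+1} = 6·a_i + 25 = 6·(2·6^(i - 1) - 5) + 25 = 2·6^i - 5 = 2·6^((i+1) - 1) - 5,
which is the claimed formula at m = i+1.
Hence, by induction on m, the claim holds for every m ≥ 1.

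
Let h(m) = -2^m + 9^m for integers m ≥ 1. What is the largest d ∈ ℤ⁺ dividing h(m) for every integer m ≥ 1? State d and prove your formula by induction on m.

Computing the first values: h(1) = 7 and h(2) = 77; gcd(7, 77) = 7, so d ≤ 7.
We prove 7 | -2^m + 9^m for all m ≥ 1 by induction on m.
When m = 1: h(1) = 7 = 7·(1), so 7 | h(1).
Inductive step: suppose the statement holds for some k ≥ 1, i.e. 7 | h(k). Then
9^{k+1} − 2^{k+1} = 9·9^k − 2·2^k = 9·(9^k − 2^k) + (7)·2^k. The first term is divisible by 7 by the inductive hypothesis, and the second term (7)·2^k is divisible by 7 since 7 | 7. Hence 7 | h(k+1).
This completes the induction.
Therefore the largest such d is 7.

d = 7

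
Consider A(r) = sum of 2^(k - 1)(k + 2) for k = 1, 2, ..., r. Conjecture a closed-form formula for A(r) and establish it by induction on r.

We claim A(r) = 2^r(r + 1) - 1 for all r ≥ 1.
When r = 1: A(1) = 3, and the closed form gives 3. They agree.
For the inductive step, assume it holds for an arbitrary k ≥ 1, so A(k) = 2^k(k + 1) - 1.
Then A(k+1) = A(k) + (2^k(k + 3)) = (2^k(k + 1) - 1) + (2^k(k + 3)).
Simplifying, A(k+1) = 2^(k + 1)k + 2^(k + 2) - 1 = 2^(k+1)((k+1) + 1) - 1,
which is the closed form with r = k+1.
By the principle of mathematical induction, the result holds for all r ≥ 1.

A(r) = 2^r(r + 1) - 1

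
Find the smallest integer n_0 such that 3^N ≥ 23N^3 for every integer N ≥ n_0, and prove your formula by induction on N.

At N = 8: 6561 < 11776, so the inequality fails and n_0 ≥ 9. We prove 3^N ≥ 23N^3 for all N ≥ 9.
For the base case N = 9: 3^N = 19683 and 23N^3 = 16767, so 19683 ≥ 16767.
Inductive step: assume the claim holds for N = p, so 3^p ≥ 23p^3.
Then 3^(p + 1) = 3·(3^p) ≥ 3·(23p^3).
Also, for p ≥ 9 we have 3·(23p^3) ≥ 23(p+1)^3, since 3 ≥ (1 + 1/p)^3 for all p ≥ 9.
Combining, 3^(p + 1) ≥ 23(p+1)^3.
By the principle of mathematical induction, the result holds for all N ≥ 9.
Hence the smallest such n_0 is 9.

n_0 = 9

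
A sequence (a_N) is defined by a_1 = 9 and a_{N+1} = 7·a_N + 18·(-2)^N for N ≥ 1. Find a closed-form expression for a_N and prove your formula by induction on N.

a_N = (-2)^(N + 1) + 5·7^(N - 1)

Computing the first terms: a_1 = 9, a_2 = 27, a_3 = 261. This suggests a_N = (-2)^(N + 1) + 5·7^(N - 1).
Base case (N = 1): the formula gives 9 = 9 = a_1.
Inductive step: suppose the statement holds for some i ≥ 1, so a_i = (-2)^(i + 1) + 5·7^(i - 1).
Then a_{i+1} = 7·a_i + 18·(-2)^i = 7·((-2)^(i + 1) + 5·7^(i - 1)) + 18·(-2)^i = (-2)^(i + 2) + 5·7^i = (-2)^((i+1) + 1) + 5·7^((i+1) - 1),
which is the claimed formula at N = i+1.
Hence, by induction on N, the claim holds for every N ≥ 1.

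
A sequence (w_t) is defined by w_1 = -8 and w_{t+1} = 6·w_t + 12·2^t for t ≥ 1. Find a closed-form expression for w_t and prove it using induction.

w_t = -3·2^t - 2·6^(t - 1)

Computing the first terms: w_1 = -8, w_2 = -24, w_3 = -96. This suggests w_t = -3·2^t - 2·6^(t - 1).
Base step (t = 1): the formula gives -8 = -8 = w_1.
Inductive step: assume the claim holds for t = p, so w_p = -3·2^p - 2·6^(p - 1).
Then w_{p+1} = 6·w_p + 12·2^p = 6·(-3·2^p - 2·6^(p - 1)) + 12·2^p = -3·2^(p + 1) - 2·6^p = -3·2^(p+1) - 2·6^((p+1) - 1),
which is the claimed formula at t = p+1.
By the principle of mathematical induction, the result holds for all t ≥ 1.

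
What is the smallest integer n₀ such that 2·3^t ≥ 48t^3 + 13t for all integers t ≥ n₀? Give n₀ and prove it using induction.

n₀ = 9

At t = 8: 13122 < 24680, so the inequality fails and n₀ ≥ 9. We prove 2·3^t ≥ 48t^3 + 13t for all t ≥ 9.
Base case (t = 9): 2·3^t = 39366 and 48t^3 + 13t = 35109, so 39366 ≥ 35109.
For the inductive step, assume it holds for an arbitrary m ≥ 9, so 2·3^m ≥ 48m^3 + 13m.
Then 2·3^(m + 1) = 3·(2·3^m) ≥ 3·(48m^3 + 13m).
Also, for m ≥ 9 we have 3·(48m^3 + 13m) ≥ 48(m+1)^3 + 13(m+1), since 3·(48m^3 + 13m) − (48(m+1)^3 + 13(m+1)) = 96m^3 - 144m^2 - 118m - 61, which is nonnegative for all m ≥ 9.
Combining, 2·3^(m + 1) ≥ 48(m+1)^3 + 13(m+1).
By induction, the statement is established for all t ≥ 9.
Hence the smallest such n₀ is 9.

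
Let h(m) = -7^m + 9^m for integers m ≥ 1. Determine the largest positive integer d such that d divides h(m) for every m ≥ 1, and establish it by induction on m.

Computing the first values: h(1) = 2 and h(2) = 32; gcd(2, 32) = 2, so d ≤ 2.
We prove 2 | -7^m + 9^m for all m ≥ 1 by induction on m.
When m = 1: h(1) = 2 = 2·(1), so 2 | h(1).
For the inductive step, assume it holds for an arbitrary k ≥ 1, i.e. 2 | h(k). Then
9^{k+1} − 7^{k+1} = 9·9^k − 7·7^k = 9·(9^k − 7^k) + (2)·7^k. The first term is divisible by 2 by the inductive hypothesis, and the second term (2)·7^k is divisible by 2 since 2 | 2. Hence 2 | h(k+1).
Hence, by induction on m, the claim holds for every m ≥ 1.
Therefore the largest such d is 2.

d = 2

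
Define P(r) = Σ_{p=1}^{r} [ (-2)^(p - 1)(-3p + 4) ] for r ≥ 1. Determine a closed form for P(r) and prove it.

P(r) = (-2)^r(r - 1) + 1

We claim P(r) = (-2)^r(r - 1) + 1 for all r ≥ 1.
Base step (r = 1): P(1) = 1, and the closed form gives 1. They agree.
Suppose the result is true for r = p, so P(p) = (-2)^p(p - 1) + 1.
Then P(p+1) = P(p) + ((-2)^p(-3p + 1)) = ((-2)^p(p - 1) + 1) + ((-2)^p(-3p + 1)).
Simplifying, P(p+1) = (-2)^(p + 1)p + 1 = (-2)^(p+1)((p+1) - 1) + 1,
which is the closed form with r = p+1.
Hence, by induction on r, the claim holds for every r ≥ 1.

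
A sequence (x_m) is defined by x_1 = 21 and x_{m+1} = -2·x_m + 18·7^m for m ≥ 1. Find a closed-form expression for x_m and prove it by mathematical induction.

Computing the first terms: x_1 = 21, x_2 = 84, x_3 = 714. This suggests x_m = 7(-2)^(m - 1) + 2·7^m.
For the base case m = 1: the formula gives 21 = 21 = x_1.
Inductive step: suppose the statement holds for some p ≥ 1, so x_p = 7(-2)^(p - 1) + 2·7^p.
Then x_{p+1} = -2·x_p + 18·7^p = -2·(7(-2)^(p - 1) + 2·7^p) + 18·7^p = 7(-2)^p + 2·7^(p + 1) = 7(-2)^((p+1) - 1) + 2·7^(p+1),
which is the claimed formula at m = p+1.
This completes the induction.

x_m = 7(-2)^(m - 1) + 2·7^m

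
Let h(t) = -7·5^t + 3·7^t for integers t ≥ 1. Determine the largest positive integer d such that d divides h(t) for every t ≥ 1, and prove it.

d = 14

Computing the first values: h(1) = -14 and h(2) = -28; gcd(-14, -28) = 14, so d ≤ 14.
We prove 14 | -7·5^t + 3·7^t for all t ≥ 1 by induction on t.
Base case (t = 1): h(1) = -14 = 14·(-1), so 14 | h(1).
Inductive step: assume the claim holds for t = j, i.e. 14 | h(j). Then
h(j+1) − 7·h(j) = (-7·5^(j+1) + 3·7^(j+1)) − 7·(-7·5^j + 3·7^j) = (-7)·5^j·(5 − 7) = (14)·5^j. Since 14 | h(j) by the inductive hypothesis, 14 | 7·h(j); and 14 | 14 since 14 = 14·1. Therefore 14 | h(j+1).
This completes the induction.
Therefore the largest such d is 14.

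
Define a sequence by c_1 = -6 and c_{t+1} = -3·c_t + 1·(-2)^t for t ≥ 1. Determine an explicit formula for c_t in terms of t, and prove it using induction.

c_t = (-2)^t - 4(-3)^(t - 1)

Computing the first terms: c_1 = -6, c_2 = 16, c_3 = -44. This suggests c_t = (-2)^t - 4(-3)^(t - 1).
For the base case t = 1: the formula gives -6 = -6 = c_1.
Inductive step: suppose the statement holds for some m ≥ 1, so c_m = (-2)^m - 4(-3)^(m - 1).
Then c_{m+1} = -3·c_m + 1·(-2)^m = -3·((-2)^m - 4(-3)^(m - 1)) + 1·(-2)^m = (-2)^(m + 1) - 4(-3)^m = (-2)^(m+1) - 4(-3)^((m+1) - 1),
which is the claimed formula at t = m+1.
Hence, by induction on t, the claim holds for every t ≥ 1.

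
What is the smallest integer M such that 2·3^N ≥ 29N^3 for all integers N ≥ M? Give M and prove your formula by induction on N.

At N = 8: 13122 < 14848, so the inequality fails and M ≥ 9. We prove 2·3^N ≥ 29N^3 for all N ≥ 9.
When N = 9: 2·3^N = 39366 and 29N^3 = 21141, so 39366 ≥ 21141.
Inductive step: assume the claim holds for N = k, so 2·3^k ≥ 29k^3.
Then 2·3^(k + 1) = 3·(2·3^k) ≥ 3·(29k^3).
Also, for k ≥ 9 we have 3·(29k^3) ≥ 29(k+1)^3, since 3 ≥ (1 + 1/k)^3 for all k ≥ 9.
Combining, 2·3^(k + 1) ≥ 29(k+1)^3.
This completes the induction.
Hence the smallest such M is 9.

M = 9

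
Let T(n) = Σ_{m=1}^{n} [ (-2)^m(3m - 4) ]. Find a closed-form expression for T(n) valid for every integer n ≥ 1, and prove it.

We claim T(n) = 2(-2)^n(n - 1) + 2 for all n ≥ 1.
For the base case n = 1: T(1) = 2, and the closed form gives 2. They agree.
Inductive step: suppose the statement holds for some m ≥ 1, so T(m) = 2(-2)^m(m - 1) + 2.
Then T(m+1) = T(m) + ((-2)^(m + 1)(3m - 1)) = (2(-2)^m(m - 1) + 2) + ((-2)^(m + 1)(3m - 1)).
Simplifying, T(m+1) = -4(-2)^m·m + 2 = 2(-2)^(m+1)((m+1) - 1) + 2,
which is the closed form with n = m+1.
This completes the induction.

T(n) = 2(-2)^n(n - 1) + 2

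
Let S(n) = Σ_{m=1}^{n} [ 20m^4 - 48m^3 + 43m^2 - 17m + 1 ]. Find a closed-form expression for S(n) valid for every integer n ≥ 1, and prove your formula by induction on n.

We claim S(n) = n(4n^4 - 2n^3 - 3n^2 + n - 1) for all n ≥ 1.
Base case (n = 1): S(1) = -1, and the closed form gives -1. They agree.
Inductive step: assume the claim holds for n = m, so S(m) = m(4m^4 - 2m^3 - 3m^2 + m - 1).
Then S(m+1) = S(m) + (20m^4 + 32m^3 + 19m^2 + 5m - 1) = (m(4m^4 - 2m^3 - 3m^2 + m - 1)) + (20m^4 + 32m^3 + 19m^2 + 5m - 1).
Simplifying, S(m+1) = (m + 1)(4m^4 + 14m^3 + 15m^2 + 5m - 1) = (m+1)(4(m+1)^4 - 2(m+1)^3 - 3(m+1)^2 + (m+1) - 1),
which is the closed form with n = m+1.
By induction, the statement is established for all n ≥ 1.

S(n) = n(4n^4 - 2n^3 - 3n^2 + n - 1)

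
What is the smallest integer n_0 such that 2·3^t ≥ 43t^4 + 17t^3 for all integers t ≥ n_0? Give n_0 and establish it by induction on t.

n_0 = 12

At t = 11: 354294 < 652190, so the inequality fails and n_0 ≥ 12. We prove 2·3^t ≥ 43t^4 + 17t^3 for all t ≥ 12.
Base step (t = 12): 2·3^t = 1062882 and 43t^4 + 17t^3 = 921024, so 1062882 ≥ 921024.
Inductive step: suppose the statement holds for some j ≥ 12, so 2·3^j ≥ 43j^4 + 17j^3.
Then 2·3^(j + 1) = 3·(2·3^j) ≥ 3·(43j^4 + 17j^3).
Also, for j ≥ 12 we have 3·(43j^4 + 17j^3) ≥ 43(j+1)^4 + 17(j+1)^3, since 3·(43j^4 + 17j^3) − (43(j+1)^4 + 17(j+1)^3) = 86j^4 - 138j^3 - 309j^2 - 223j - 60, which is nonnegative for all j ≥ 12.
Combining, 2·3^(j + 1) ≥ 43(j+1)^4 + 17(j+1)^3.
This completes the induction.
Hence the smallest such n_0 is 12.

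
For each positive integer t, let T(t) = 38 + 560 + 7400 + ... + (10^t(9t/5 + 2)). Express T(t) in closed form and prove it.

We claim T(t) = 2·10^t(t + 1) - 2 for all t ≥ 1.
For the base case t = 1: T(1) = 38, and the closed form gives 38. They agree.
For the inductive step, assume it holds for an arbitrary r ≥ 1, so T(r) = 2·10^r(r + 1) - 2.
Then T(r+1) = T(r) + (10^r(18r + 38)) = (2·10^r(r + 1) - 2) + (10^r(18r + 38)).
Simplifying, T(r+1) = 20·10^r·r + 40·10^r - 2 = 2·10^(r+1)((r+1) + 1) - 2,
which is the closed form with t = r+1.
By the principle of mathematical induction, the result holds for all t ≥ 1.

T(t) = 2·10^t(t + 1) - 2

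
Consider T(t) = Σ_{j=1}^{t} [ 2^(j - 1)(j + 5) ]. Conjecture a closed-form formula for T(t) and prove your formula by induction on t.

We claim T(t) = 2^t(t + 4) - 4 for all t ≥ 1.
When t = 1: T(1) = 6, and the closed form gives 6. They agree.
For the inductive step, assume it holds for an arbitrary j ≥ 1, so T(j) = 2^j(j + 4) - 4.
Then T(j+1) = T(j) + (2^j(j + 6)) = (2^j(j + 4) - 4) + (2^j(j + 6)).
Simplifying, T(j+1) = 2·2^j·j + 10·2^j - 4 = 2^(j+1)((j+1) + 4) - 4,
which is the closed form with t = j+1.
By the principle of mathematical induction, the result holds for all t ≥ 1.

T(t) = 2^t(t + 4) - 4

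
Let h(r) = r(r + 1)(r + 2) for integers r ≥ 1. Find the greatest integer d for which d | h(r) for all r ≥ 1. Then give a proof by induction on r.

Computing the first values: h(1) = 6 and h(2) = 24; gcd(6, 24) = 6, so d ≤ 6.
We prove 6 | r(r + 1)(r + 2) for all r ≥ 1 by induction on r.
When r = 1: h(1) = 6 = 6·(1), so 6 | h(1).
Suppose the result is true for r = j, i.e. 6 | h(j). Then
h(j+1) − h(j) = (j+1)·(j+2)·(j+3) − j·(j+1)·(j+2) = (j+1)·(j+2)·[(j+3) − j] = 3·(j+1)·(j+2). The product of 2 consecutive integers is divisible by (2)! = 2, so h(j+1) − h(j) is divisible by 3·2 = 6. By the inductive hypothesis 6 | h(j), hence 6 | h(j+1).
Hence, by induction on r, the claim holds for every r ≥ 1.
Therefore the largest such d is 6.

d = 6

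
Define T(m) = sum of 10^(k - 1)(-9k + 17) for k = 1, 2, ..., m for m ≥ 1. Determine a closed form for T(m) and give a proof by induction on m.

T(m) = 10^m(-m + 2) - 2

We claim T(m) = 10^m(-m + 2) - 2 for all m ≥ 1.
When m = 1: T(1) = 8, and the closed form gives 8. They agree.
Inductive step: assume the claim holds for m = k, so T(k) = 10^k(-k + 2) - 2.
Then T(k+1) = T(k) + (10^k(-9k + 8)) = (10^k(-k + 2) - 2) + (10^k(-9k + 8)).
Simplifying, T(k+1) = -10·10^k·k + 10·10^k - 2 = 10^(k+1)(-(k+1) + 2) - 2,
which is the closed form with m = k+1.
By the principle of mathematical induction, the result holds for all m ≥ 1.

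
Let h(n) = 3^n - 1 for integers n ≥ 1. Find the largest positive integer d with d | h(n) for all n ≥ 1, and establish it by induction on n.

d = 2

Computing the first values: h(1) = 2 and h(2) = 8; gcd(2, 8) = 2, so d ≤ 2.
We prove 2 | 3^n - 1 for all n ≥ 1 by induction on n.
Base step (n = 1): h(1) = 2 = 2·(1), so 2 | h(1).
Inductive step: assume the claim holds for n = j, i.e. 2 | h(j). Then
3^{j+1} − 1^{j+1} = 3·3^j − 1·1^j = 3·(3^j − 1^j) + (2)·1^j. The first term is divisible by 2 by the inductive hypothesis, and the second term (2)·1^j is divisible by 2 since 2 | 2. Hence 2 | h(j+1).
This completes the induction.
Therefore the largest such d is 2.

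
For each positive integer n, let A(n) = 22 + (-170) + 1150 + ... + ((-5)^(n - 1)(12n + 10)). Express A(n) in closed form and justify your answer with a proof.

We claim A(n) = -2(-5)^n(n + 1) + 2 for all n ≥ 1.
For the base case n = 1: A(1) = 22, and the closed form gives 22. They agree.
Suppose the result is true for n = p, so A(p) = -2(-5)^p(p + 1) + 2.
Then A(p+1) = A(p) + ((-5)^p(12p + 22)) = (-2(-5)^p(p + 1) + 2) + ((-5)^p(12p + 22)).
Simplifying, A(p+1) = 10(-5)^p·p + 20(-5)^p + 2 = -2(-5)^(p+1)((p+1) + 1) + 2,
which is the closed form with n = p+1.
This completes the induction.

A(n) = -2(-5)^n(n + 1) + 2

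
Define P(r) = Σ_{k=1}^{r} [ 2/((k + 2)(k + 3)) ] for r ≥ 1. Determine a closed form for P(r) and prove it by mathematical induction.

P(r) = 2r/(3(r + 3))

We claim P(r) = 2r/(3(r + 3)) for all r ≥ 1.
For the base case r = 1: P(1) = 1/6, and the closed form gives 1/6. They agree.
For the inductive step, assume it holds for an arbitrary k ≥ 1, so P(k) = 2k/(3(k + 3)).
Then P(k+1) = P(k) + (2/((k + 3)(k + 4))) = (2k/(3(k + 3))) + (2/((k + 3)(k + 4))).
Simplifying, P(k+1) = 2(k + 1)/(3(k + 4)) = 2(k+1)/(3((k+1) + 3)),
which is the closed form with r = k+1.
By the principle of mathematical induction, the result holds for all r ≥ 1.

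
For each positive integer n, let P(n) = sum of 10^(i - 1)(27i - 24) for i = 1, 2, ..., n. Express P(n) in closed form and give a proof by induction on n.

P(n) = 3·10^n(n - 1) + 3

We claim P(n) = 3·10^n(n - 1) + 3 for all n ≥ 1.
Base case (n = 1): P(1) = 3, and the closed form gives 3. They agree.
Inductive step: suppose the statement holds for some i ≥ 1, so P(i) = 3·10^i(i - 1) + 3.
Then P(i+1) = P(i) + (10^i(27i + 3)) = (3·10^i(i - 1) + 3) + (10^i(27i + 3)).
Simplifying, P(i+1) = 30·10^i·i + 3 = 3·10^(i+1)((i+1) - 1) + 3,
which is the closed form with n = i+1.
Hence, by induction on n, the claim holds for every n ≥ 1.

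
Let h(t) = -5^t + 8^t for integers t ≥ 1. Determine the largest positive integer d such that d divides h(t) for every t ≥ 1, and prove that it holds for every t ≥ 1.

d = 3

Computing the first values: h(1) = 3 and h(2) = 39; gcd(3, 39) = 3, so d ≤ 3.
We prove 3 | -5^t + 8^t for all t ≥ 1 by induction on t.
When t = 1: h(1) = 3 = 3·(1), so 3 | h(1).
For the inductive step, assume it holds for an arbitrary m ≥ 1, i.e. 3 | h(m). Then
8^{m+1} − 5^{m+1} = 8·8^m − 5·5^m = 8·(8^m − 5^m) + (3)·5^m. The first term is divisible by 3 by the inductive hypothesis, and the second term (3)·5^m is divisible by 3 since 3 | 3. Hence 3 | h(m+1).
By induction, the statement is established for all t ≥ 1.
Therefore the largest such d is 3.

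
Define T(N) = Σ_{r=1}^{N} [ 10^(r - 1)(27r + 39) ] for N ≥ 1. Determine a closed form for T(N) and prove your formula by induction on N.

T(N) = 10^N(3N + 4) - 4

We claim T(N) = 10^N(3N + 4) - 4 for all N ≥ 1.
Base step (N = 1): T(1) = 66, and the closed form gives 66. They agree.
Suppose the result is true for N = r, so T(r) = 10^r(3r + 4) - 4.
Then T(r+1) = T(r) + (10^r(27r + 66)) = (10^r(3r + 4) - 4) + (10^r(27r + 66)).
Simplifying, T(r+1) = 30·10^r·r + 70·10^r - 4 = 10^(r+1)(3(r+1) + 4) - 4,
which is the closed form with N = r+1.
By induction, the statement is established for all N ≥ 1.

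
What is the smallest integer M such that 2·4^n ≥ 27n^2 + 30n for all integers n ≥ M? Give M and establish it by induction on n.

At n = 4: 512 < 552, so the inequality fails and M ≥ 5. We prove 2·4^n ≥ 27n^2 + 30n for all n ≥ 5.
When n = 5: 2·4^n = 2048 and 27n^2 + 30n = 825, so 2048 ≥ 825.
Inductive step: assume the claim holds for n = j, so 2·4^j ≥ 27j^2 + 30j.
Then 2·4^(j + 1) = 4·(2·4^j) ≥ 4·(27j^2 + 30j).
Also, for j ≥ 5 we have 4·(27j^2 + 30j) ≥ 27(j+1)^2 + 30(j+1), since 4·(27j^2 + 30j) − (27(j+1)^2 + 30(j+1)) = 81j^2 + 36j - 57, which is nonnegative for all j ≥ 5.
Combining, 2·4^(j + 1) ≥ 27(j+1)^2 + 30(j+1).
By induction, the statement is established for all n ≥ 5.
Hence the smallest such M is 5.

M = 5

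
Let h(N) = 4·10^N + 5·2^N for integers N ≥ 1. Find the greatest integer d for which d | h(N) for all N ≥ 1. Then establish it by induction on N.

Computing the first values: h(1) = 50 and h(2) = 420; gcd(50, 420) = 10, so d ≤ 10.
We prove 10 | 4·10^N + 5·2^N for all N ≥ 1 by induction on N.
Base step (N = 1): h(1) = 50 = 10·(5), so 10 | h(1).
Suppose the result is true for N = m, i.e. 10 | h(m). Then
h(m+1) − 10·h(m) = (4·10^(m+1) + 5·2^(m+1)) − 10·(4·10^m + 5·2^m) = (5)·2^m·(2 − 10) = (-40)·2^m. Since 10 | h(m) by the inductive hypothesis, 10 | 10·h(m); and 10 | -40 since -40 = 10·-4. Therefore 10 | h(m+1).
By induction, the statement is established for all N ≥ 1.
Therefore the largest such d is 10.

d = 10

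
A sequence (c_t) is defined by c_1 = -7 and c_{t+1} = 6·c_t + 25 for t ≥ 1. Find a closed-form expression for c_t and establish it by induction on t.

c_t = -2·6^(t - 1) - 5

Computing the first terms: c_1 = -7, c_2 = -17, c_3 = -77. This suggests c_t = -2·6^(t - 1) - 5.
Base case (t = 1): the formula gives -7 = -7 = c_1.
Inductive step: assume the claim holds for t = m, so c_m = -2·6^(m - 1) - 5.
Then c_{m+1} = 6·c_m + 25 = 6·(-2·6^(m - 1) - 5) + 25 = -2·6^m - 5 = -2·6^((m+1) - 1) - 5,
which is the claimed formula at t = m+1.
This completes the induction.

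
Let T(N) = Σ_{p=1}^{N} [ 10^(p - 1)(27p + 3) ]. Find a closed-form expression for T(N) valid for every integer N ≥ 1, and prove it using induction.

We claim T(N) = 3·10^N·N for all N ≥ 1.
For the base case N = 1: T(1) = 30, and the closed form gives 30. They agree.
For the inductive step, assume it holds for an arbitrary p ≥ 1, so T(p) = 3·10^p·p.
Then T(p+1) = T(p) + (10^p(27p + 30)) = (3·10^p·p) + (10^p(27p + 30)).
Simplifying, T(p+1) = 30·10^p(p + 1) = 3·10^(p+1)·(p+1),
which is the closed form with N = p+1.
Hence, by induction on N, the claim holds for every N ≥ 1.

T(N) = 3·10^N·N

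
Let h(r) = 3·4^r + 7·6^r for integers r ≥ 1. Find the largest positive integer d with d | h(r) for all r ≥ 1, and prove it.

d = 6

Computing the first values: h(1) = 54 and h(2) = 300; gcd(54, 300) = 6, so d ≤ 6.
We prove 6 | 3·4^r + 7·6^r for all r ≥ 1 by induction on r.
For the base case r = 1: h(1) = 54 = 6·(9), so 6 | h(1).
Inductive step: assume the claim holds for r = j, i.e. 6 | h(j). Then
h(j+1) − 6·h(j) = (3·4^(j+1) + 7·6^(j+1)) − 6·(3·4^j + 7·6^j) = (3)·4^j·(4 − 6) = (-6)·4^j. Since 6 | h(j) by the inductive hypothesis, 6 | 6·h(j); and 6 | -6 since -6 = 6·-1. Therefore 6 | h(j+1).
By the principle of mathematical induction, the result holds for all r ≥ 1.
Therefore the largest such d is 6.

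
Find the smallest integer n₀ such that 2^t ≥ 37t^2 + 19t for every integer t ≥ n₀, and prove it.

n₀ = 13

At t = 12: 4096 < 5556, so the inequality fails and n₀ ≥ 13. We prove 2^t ≥ 37t^2 + 19t for all t ≥ 13.
For the base case t = 13: 2^t = 8192 and 37t^2 + 19t = 6500, so 8192 ≥ 6500.
Inductive step: suppose the statement holds for some j ≥ 13, so 2^j ≥ 37j^2 + 19j.
Then 2^(j + 1) = 2·(2^j) ≥ 2·(37j^2 + 19j).
Also, for j ≥ 13 we have 2·(37j^2 + 19j) ≥ 37(j+1)^2 + 19(j+1), since 2·(37j^2 + 19j) − (37(j+1)^2 + 19(j+1)) = 37j^2 - 55j - 56, which is nonnegative for all j ≥ 13.
Combining, 2^(j + 1) ≥ 37(j+1)^2 + 19(j+1).
This completes the induction.
Hence the smallest such n₀ is 13.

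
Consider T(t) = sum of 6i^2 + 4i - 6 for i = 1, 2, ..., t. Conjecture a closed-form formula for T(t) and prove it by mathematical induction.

We claim T(t) = t(t + 3)(2t - 1) for all t ≥ 1.
For the base case t = 1: T(1) = 4, and the closed form gives 4. They agree.
Inductive step: suppose the statement holds for some i ≥ 1, so T(i) = i(2i^2 + 5i - 3).
Then T(i+1) = T(i) + (6i^2 + 16i + 4) = (i(2i^2 + 5i - 3)) + (6i^2 + 16i + 4).
Simplifying, T(i+1) = (i + 1)(i + 4)(2i + 1) = (i+1)((i+1) + 3)(2(i+1) - 1),
which is the closed form with t = i+1.
This completes the induction.

T(t) = t(t + 3)(2t - 1)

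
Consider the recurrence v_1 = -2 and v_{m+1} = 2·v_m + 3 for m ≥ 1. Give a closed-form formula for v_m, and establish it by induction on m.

v_m = 2^(m - 1) - 3

Computing the first terms: v_1 = -2, v_2 = -1, v_3 = 1. This suggests v_m = 2^(m - 1) - 3.
Base case (m = 1): the formula gives -2 = -2 = v_1.
Inductive step: assume the claim holds for m = j, so v_j = 2^(j - 1) - 3.
Then v_{j+1} = 2·v_j + 3 = 2·(2^(j - 1) - 3) + 3 = 2^j - 3 = 2^((j+1) - 1) - 3,
which is the claimed formula at m = j+1.
Hence, by induction on m, the claim holds for every m ≥ 1.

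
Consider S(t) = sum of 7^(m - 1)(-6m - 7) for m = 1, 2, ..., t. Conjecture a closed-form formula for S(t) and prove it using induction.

We claim S(t) = -7^t(t + 1) + 1 for all t ≥ 1.
For the base case t = 1: S(1) = -13, and the closed form gives -13. They agree.
Suppose the result is true for t = m, so S(m) = -7^m(m + 1) + 1.
Then S(m+1) = S(m) + (7^m(-6m - 13)) = (-7^m(m + 1) + 1) + (7^m(-6m - 13)).
Simplifying, S(m+1) = -7·7^m·m - 14·7^m + 1 = -7^(m+1)((m+1) + 1) + 1,
which is the closed form with t = m+1.
By induction, the statement is established for all t ≥ 1.

S(t) = -7^t(t + 1) + 1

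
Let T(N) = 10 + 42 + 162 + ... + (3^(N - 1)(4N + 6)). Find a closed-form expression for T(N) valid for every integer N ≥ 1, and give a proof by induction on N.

We claim T(N) = 2·3^N(N + 1) - 2 for all N ≥ 1.
For the base case N = 1: T(1) = 10, and the closed form gives 10. They agree.
Inductive step: suppose the statement holds for some k ≥ 1, so T(k) = 2·3^k(k + 1) - 2.
Then T(k+1) = T(k) + (3^k(4k + 10)) = (2·3^k(k + 1) - 2) + (3^k(4k + 10)).
Simplifying, T(k+1) = 6·3^k·k + 12·3^k - 2 = 2·3^(k+1)((k+1) + 1) - 2,
which is the closed form with N = k+1.
By induction, the statement is established for all N ≥ 1.

T(N) = 2·3^N(N + 1) - 2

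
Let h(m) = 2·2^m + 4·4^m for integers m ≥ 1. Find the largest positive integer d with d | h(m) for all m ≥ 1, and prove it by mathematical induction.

d = 4

Computing the first values: h(1) = 20 and h(2) = 72; gcd(20, 72) = 4, so d ≤ 4.
We prove 4 | 2·2^m + 4·4^m for all m ≥ 1 by induction on m.
For the base case m = 1: h(1) = 20 = 4·(5), so 4 | h(1).
Inductive step: assume the claim holds for m = r, i.e. 4 | h(r). Then
h(r+1) − 4·h(r) = (2·2^(r+1) + 4·4^(r+1)) − 4·(2·2^r + 4·4^r) = (2)·2^r·(2 − 4) = (-4)·2^r. Since 4 | h(r) by the inductive hypothesis, 4 | 4·h(r); and 4 | -4 since -4 = 4·-1. Therefore 4 | h(r+1).
By the principle of mathematical induction, the result holds for all m ≥ 1.
Therefore the largest such d is 4.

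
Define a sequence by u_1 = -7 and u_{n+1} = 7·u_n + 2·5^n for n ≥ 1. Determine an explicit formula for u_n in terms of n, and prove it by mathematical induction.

u_n = -5^n - 2·7^(n - 1)

Computing the first terms: u_1 = -7, u_2 = -39, u_3 = -223. This suggests u_n = -5^n - 2·7^(n - 1).
When n = 1: the formula gives -7 = -7 = u_1.
Inductive step: assume the claim holds for n = r, so u_r = -5^r - 2·7^(r - 1).
Then u_{r+1} = 7·u_r + 2·5^r = 7·(-5^r - 2·7^(r - 1)) + 2·5^r = -5^(r + 1) - 2·7^r = -5^(r+1) - 2·7^((r+1) - 1),
which is the claimed formula at n = r+1.
By the principle of mathematical induction, the result holds for all n ≥ 1.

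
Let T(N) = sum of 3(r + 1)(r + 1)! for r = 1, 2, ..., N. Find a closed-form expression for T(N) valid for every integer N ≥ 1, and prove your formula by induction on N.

We claim T(N) = 3(N + 2)! - 6 for all N ≥ 1.
When N = 1: T(1) = 12, and the closed form gives 12. They agree.
Inductive step: assume the claim holds for N = r, so T(r) = 3(r + 2)! - 6.
Then T(r+1) = T(r) + (3(r + 2)(r + 2)!) = (3(r + 2)! - 6) + (3(r + 2)(r + 2)!).
Simplifying, T(r+1) = 3((r+1) + 2)! - 6,
which is the closed form with N = r+1.
By induction, the statement is established for all N ≥ 1.

T(N) = 3(N + 2)! - 6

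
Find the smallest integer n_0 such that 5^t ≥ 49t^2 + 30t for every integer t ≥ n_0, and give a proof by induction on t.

n_0 = 5

At t = 4: 625 < 904, so the inequality fails and n_0 ≥ 5. We prove 5^t ≥ 49t^2 + 30t for all t ≥ 5.
For the base case t = 5: 5^t = 3125 and 49t^2 + 30t = 1375, so 3125 ≥ 1375.
For the inductive step, assume it holds for an arbitrary m ≥ 5, so 5^m ≥ 49m^2 + 30m.
Then 5^(m + 1) = 5·(5^m) ≥ 5·(49m^2 + 30m).
Also, for m ≥ 5 we have 5·(49m^2 + 30m) ≥ 49(m+1)^2 + 30(m+1), since 5·(49m^2 + 30m) − (49(m+1)^2 + 30(m+1)) = 196m^2 + 22m - 79, which is nonnegative for all m ≥ 5.
Combining, 5^(m + 1) ≥ 49(m+1)^2 + 30(m+1).
This completes the induction.
Hence the smallest such n_0 is 5.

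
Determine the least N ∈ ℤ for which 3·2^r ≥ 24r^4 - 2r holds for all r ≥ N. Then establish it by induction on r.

N = 21

At r = 20: 3145728 < 3839960, so the inequality fails and N ≥ 21. We prove 3·2^r ≥ 24r^4 - 2r for all r ≥ 21.
Base case (r = 21): 3·2^r = 6291456 and 24r^4 - 2r = 4667502, so 6291456 ≥ 4667502.
Suppose the result is true for r = p, so 3·2^p ≥ 24p^4 - 2p.
Then 3·2^(p + 1) = 2·(3·2^p) ≥ 2·(24p^4 - 2p).
Also, for p ≥ 21 we have 2·(24p^4 - 2p) ≥ 24(p+1)^4 - 2(p+1), since 2·(24p^4 - 2p) − (24(p+1)^4 - 2(p+1)) = 24p^4 - 96p^3 - 144p^2 - 98p - 22, which is nonnegative for all p ≥ 21.
Combining, 3·2^(p + 1) ≥ 24(p+1)^4 - 2(p+1).
By induction, the statement is established for all r ≥ 21.
Hence the smallest such N is 21.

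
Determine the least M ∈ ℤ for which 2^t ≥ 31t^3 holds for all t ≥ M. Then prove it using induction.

At t = 17: 131072 < 152303, so the inequality fails and M ≥ 18. We prove 2^t ≥ 31t^3 for all t ≥ 18.
For the base case t = 18: 2^t = 262144 and 31t^3 = 180792, so 262144 ≥ 180792.
For the inductive step, assume it holds for an arbitrary p ≥ 18, so 2^p ≥ 31p^3.
Then 2^(p + 1) = 2·(2^p) ≥ 2·(31p^3).
Also, for p ≥ 18 we have 2·(31p^3) ≥ 31(p+1)^3, since 2 ≥ (1 + 1/p)^3 for all p ≥ 18.
Combining, 2^(p + 1) ≥ 31(p+1)^3.
Hence, by induction on t, the claim holds for every t ≥ 18.
Hence the smallest such M is 18.

M = 18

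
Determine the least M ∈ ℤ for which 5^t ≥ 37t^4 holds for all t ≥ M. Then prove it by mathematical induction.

M = 8

At t = 7: 78125 < 88837, so the inequality fails and M ≥ 8. We prove 5^t ≥ 37t^4 for all t ≥ 8.
Base case (t = 8): 5^t = 390625 and 37t^4 = 151552, so 390625 ≥ 151552.
Suppose the result is true for t = r, so 5^r ≥ 37r^4.
Then 5^(r + 1) = 5·(5^r) ≥ 5·(37r^4).
Also, for r ≥ 8 we have 5·(37r^4) ≥ 37(r+1)^4, since 5 ≥ (1 + 1/r)^4 for all r ≥ 8.
Combining, 5^(r + 1) ≥ 37(r+1)^4.
This completes the induction.
Hence the smallest such M is 8.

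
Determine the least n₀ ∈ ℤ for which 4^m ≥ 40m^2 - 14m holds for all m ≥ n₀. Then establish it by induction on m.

At m = 4: 256 < 584, so the inequality fails and n₀ ≥ 5. We prove 4^m ≥ 40m^2 - 14m for all m ≥ 5.
When m = 5: 4^m = 1024 and 40m^2 - 14m = 930, so 1024 ≥ 930.
Suppose the result is true for m = j, so 4^j ≥ 40j^2 - 14j.
Then 4^(j + 1) = 4·(4^j) ≥ 4·(40j^2 - 14j).
Also, for j ≥ 5 we have 4·(40j^2 - 14j) ≥ 40(j+1)^2 - 14(j+1), since 4·(40j^2 - 14j) − (40(j+1)^2 - 14(j+1)) = 120j^2 - 122j - 26, which is nonnegative for all j ≥ 5.
Combining, 4^(j + 1) ≥ 40(j+1)^2 - 14(j+1).
Hence, by induction on m, the claim holds for every m ≥ 5.
Hence the smallest such n₀ is 5.

n₀ = 5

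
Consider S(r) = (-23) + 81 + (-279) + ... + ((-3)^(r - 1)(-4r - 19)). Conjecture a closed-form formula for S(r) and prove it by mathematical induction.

S(r) = (-3)^r(r + 5) - 5

We claim S(r) = (-3)^r(r + 5) - 5 for all r ≥ 1.
When r = 1: S(1) = -23, and the closed form gives -23. They agree.
For the inductive step, assume it holds for an arbitrary p ≥ 1, so S(p) = (-3)^p(p + 5) - 5.
Then S(p+1) = S(p) + ((-3)^p(-4p - 23)) = ((-3)^p(p + 5) - 5) + ((-3)^p(-4p - 23)).
Simplifying, S(p+1) = -3(-3)^p·p - 18(-3)^p - 5 = (-3)^(p+1)((p+1) + 5) - 5,
which is the closed form with r = p+1.
This completes the induction.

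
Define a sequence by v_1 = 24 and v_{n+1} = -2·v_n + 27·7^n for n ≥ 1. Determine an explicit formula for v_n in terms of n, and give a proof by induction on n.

Computing the first terms: v_1 = 24, v_2 = 141, v_3 = 1041. This suggests v_n = 3(-2)^(n - 1) + 3·7^n.
For the base case n = 1: the formula gives 24 = 24 = v_1.
Suppose the result is true for n = p, so v_p = 3(-2)^(p - 1) + 3·7^p.
Then v_{p+1} = -2·v_p + 27·7^p = -2·(3(-2)^(p - 1) + 3·7^p) + 27·7^p = 3(-2)^p + 3·7^(p + 1) = 3(-2)^((p+1) - 1) + 3·7^(p+1),
which is the claimed formula at n = p+1.
By induction, the statement is established for all n ≥ 1.

v_n = 3(-2)^(n - 1) + 3·7^n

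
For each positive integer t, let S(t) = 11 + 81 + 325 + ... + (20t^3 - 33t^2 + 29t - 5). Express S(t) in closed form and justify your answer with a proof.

S(t) = t(5t^3 - t^2 + 3t + 4)

We claim S(t) = t(5t^3 - t^2 + 3t + 4) for all t ≥ 1.
For the base case t = 1: S(1) = 11, and the closed form gives 11. They agree.
Inductive step: suppose the statement holds for some r ≥ 1, so S(r) = r(5r^3 - r^2 + 3r + 4).
Then S(r+1) = S(r) + (20r^3 + 27r^2 + 23r + 11) = (r(5r^3 - r^2 + 3r + 4)) + (20r^3 + 27r^2 + 23r + 11).
Simplifying, S(r+1) = (r + 1)(5r^3 + 14r^2 + 16r + 11) = (r+1)(5(r+1)^3 - (r+1)^2 + 3(r+1) + 4),
which is the closed form with t = r+1.
This completes the induction.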